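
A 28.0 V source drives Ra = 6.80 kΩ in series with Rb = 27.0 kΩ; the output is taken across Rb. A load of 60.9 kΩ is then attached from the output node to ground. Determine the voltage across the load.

V_out ≈ 20.5 V

The load sits in parallel with Rb: Rb‖R_L = (27.0 × 60.9) / (27.0 + 60.9) = 18.71 kΩ.
V_out = 28.0 × 18.71 / (6.80 + 18.71) = 28.0 × 18.71/25.51 = 20.5 V.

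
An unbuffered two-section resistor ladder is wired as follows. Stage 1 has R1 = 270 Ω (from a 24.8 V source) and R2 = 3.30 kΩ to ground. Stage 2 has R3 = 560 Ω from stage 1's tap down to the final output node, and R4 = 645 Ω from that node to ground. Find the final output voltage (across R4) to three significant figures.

V_out ≈ 10.2 V

Stage 2 presents R3+R4 = 1205 Ω as a load on stage 1's tap.
Stage 1's lower leg becomes R2‖(R3+R4) = 882.7 Ω, so V_mid = 24.8 × 882.7/1153 = 18.99 V.
Stage 2 is itself unloaded: V_out = V_mid × R4/(R3+R4) = 18.99 × 645/1205 = 10.2 V.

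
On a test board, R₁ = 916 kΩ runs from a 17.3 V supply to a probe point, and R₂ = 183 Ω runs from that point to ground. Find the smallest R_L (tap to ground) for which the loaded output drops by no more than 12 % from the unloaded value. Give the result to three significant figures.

Output resistance R_th = R₁‖R₂ = (916000 × 183)/916200 = 183.0 Ω.
The fractional drop is R_th/(R_th + R_L); requiring this ≤ 0.120 gives R_L ≥ R_th(1/0.120 − 1) = 183.0 × 7.333 = 1.34 kΩ.

R_L(min) ≈ 1.34 kΩ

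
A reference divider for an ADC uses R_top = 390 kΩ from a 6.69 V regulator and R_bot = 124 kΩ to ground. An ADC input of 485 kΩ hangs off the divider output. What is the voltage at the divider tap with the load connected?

V_out ≈ 1.35 V

The load sits in parallel with R_bot: R_bot‖R_L = (124 × 485) / (124 + 485) = 98.75 kΩ.
V_out = 6.69 × 98.75 / (390 + 98.75) = 6.69 × 98.75/488.8 = 1.35 V.
(Unloaded it would have been 1.61 V.)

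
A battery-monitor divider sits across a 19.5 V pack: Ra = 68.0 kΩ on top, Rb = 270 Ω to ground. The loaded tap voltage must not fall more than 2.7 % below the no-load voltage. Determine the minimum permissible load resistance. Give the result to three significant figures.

R_L(min) ≈ 9.69 kΩ

Output resistance R_th = Ra‖Rb = (68000 × 270)/68270 = 268.9 Ω.
The fractional drop is R_th/(R_th + R_L); requiring this ≤ 0.0270 gives R_L ≥ R_th(1/0.0270 − 1) = 268.9 × 36.04 = 9.69 kΩ.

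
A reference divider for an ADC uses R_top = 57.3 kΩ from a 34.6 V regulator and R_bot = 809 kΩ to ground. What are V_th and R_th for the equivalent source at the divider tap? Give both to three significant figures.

V_th = 32.3 V, R_th = 53.5 kΩ

V_th is the open-circuit tap voltage: 34.6 × 809/(57.3 + 809) = 32.3 V.
With the supply zeroed, R_top and R_bot appear in parallel from the tap: R_th = R_top‖R_bot = (57.3 × 809)/866.3 = 53.5 kΩ.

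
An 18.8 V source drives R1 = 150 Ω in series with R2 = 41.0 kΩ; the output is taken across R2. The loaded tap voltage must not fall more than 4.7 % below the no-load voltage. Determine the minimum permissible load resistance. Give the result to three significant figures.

R_L(min) ≈ 3.03 kΩ

Output resistance R_th = R1‖R2 = (150 × 41000)/41150 = 149.5 Ω.
The fractional drop is R_th/(R_th + R_L); requiring this ≤ 0.0470 gives R_L ≥ R_th(1/0.0470 − 1) = 149.5 × 20.28 = 3.03 kΩ.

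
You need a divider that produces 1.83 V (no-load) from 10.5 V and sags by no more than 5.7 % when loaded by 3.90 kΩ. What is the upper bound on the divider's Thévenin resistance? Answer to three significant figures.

R_th ≤ 236 Ω

Loading drop = R_th/(R_th + R_L) ≤ 0.0570, so R_th ≤ R_L · ε/(1−ε) = 3.90 kΩ × 0.0570/0.9430 = 236 Ω.
(Any R1, R2 with R2/(R1+R2) = 0.174 and R1‖R2 ≤ 236 Ω will meet the spec.)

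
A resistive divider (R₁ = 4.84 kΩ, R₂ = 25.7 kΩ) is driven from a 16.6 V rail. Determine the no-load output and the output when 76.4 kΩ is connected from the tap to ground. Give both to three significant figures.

Unloaded: 14.0 V; loaded: 13.3 V

Open-circuit: V = 16.6 × 25.7/(4.84 + 25.7) = 14.0 V.
With the load, R₂ becomes R₂‖R_L = 19.23 kΩ, so V = 16.6 × 19.23/24.07 = 13.3 V.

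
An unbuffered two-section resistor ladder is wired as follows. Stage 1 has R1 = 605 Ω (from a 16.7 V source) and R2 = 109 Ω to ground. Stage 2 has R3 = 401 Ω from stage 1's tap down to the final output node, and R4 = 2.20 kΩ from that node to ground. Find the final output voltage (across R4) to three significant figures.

V_out ≈ 2.08 V

Stage 2 presents R3+R4 = 2601 Ω as a load on stage 1's tap.
Stage 1's lower leg becomes R2‖(R3+R4) = 104.6 Ω, so V_mid = 16.7 × 104.6/709.6 = 2.462 V.
Stage 2 is itself unloaded: V_out = V_mid × R4/(R3+R4) = 2.462 × 2200/2601 = 2.08 V.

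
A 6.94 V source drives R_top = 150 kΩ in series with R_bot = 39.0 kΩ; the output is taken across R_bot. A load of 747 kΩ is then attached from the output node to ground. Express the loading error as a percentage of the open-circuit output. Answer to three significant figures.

3.98 %

The divider's output (Thévenin) resistance is R_top‖R_bot = 30.95 kΩ.
Fractional drop under load = R_th/(R_th + R_L) = 30.95 / (30.95 + 747) = 0.03979.
So the output falls by 3.98 %.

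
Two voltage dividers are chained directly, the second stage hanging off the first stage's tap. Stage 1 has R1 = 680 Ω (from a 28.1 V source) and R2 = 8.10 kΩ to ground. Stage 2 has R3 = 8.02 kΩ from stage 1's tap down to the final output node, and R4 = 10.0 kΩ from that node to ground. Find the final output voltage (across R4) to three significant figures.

Stage 2 presents R3+R4 = 18020 Ω as a load on stage 1's tap.
Stage 1's lower leg becomes R2‖(R3+R4) = 5588 Ω, so V_mid = 28.1 × 5588/6268 = 25.05 V.
Stage 2 is itself unloaded: V_out = V_mid × R4/(R3+R4) = 25.05 × 10000/18020 = 13.9 V.

V_out ≈ 13.9 V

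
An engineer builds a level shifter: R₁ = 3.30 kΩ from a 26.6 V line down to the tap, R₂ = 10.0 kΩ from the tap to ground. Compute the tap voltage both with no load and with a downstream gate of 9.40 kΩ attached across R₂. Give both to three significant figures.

Unloaded: 20.0 V; loaded: 15.8 V

Open-circuit: V = 26.6 × 10.0/(3.30 + 10.0) = 20.0 V.
With the load, R₂ becomes R₂‖R_L = 4.845 kΩ, so V = 26.6 × 4.845/8.145 = 15.8 V.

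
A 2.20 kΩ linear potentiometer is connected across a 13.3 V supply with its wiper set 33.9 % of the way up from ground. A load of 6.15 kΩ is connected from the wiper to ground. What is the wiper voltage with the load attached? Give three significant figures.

The wiper splits the pot into (1−α)R = 1454 Ω above and αR = 745.8 Ω below.
Lower section ‖ load = 665.1 Ω.
V_wiper = 13.3 × 665.1/(1454 + 665.1) = 4.17 V.

V ≈ 4.17 V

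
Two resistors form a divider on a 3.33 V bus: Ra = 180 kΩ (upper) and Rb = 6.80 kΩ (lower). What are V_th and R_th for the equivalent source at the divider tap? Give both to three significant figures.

V_th = 0.121 V, R_th = 6.55 kΩ

V_th is the open-circuit tap voltage: 3.33 × 6.80/(180 + 6.80) = 0.121 V.
With the supply zeroed, Ra and Rb appear in parallel from the tap: R_th = Ra‖Rb = (180 × 6.80)/186.8 = 6.55 kΩ.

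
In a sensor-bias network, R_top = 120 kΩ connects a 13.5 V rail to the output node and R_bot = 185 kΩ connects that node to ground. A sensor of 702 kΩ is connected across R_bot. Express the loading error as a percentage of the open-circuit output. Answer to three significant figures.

9.39 %

The divider's output (Thévenin) resistance is R_top‖R_bot = 72.79 kΩ.
Fractional drop under load = R_th/(R_th + R_L) = 72.79 / (72.79 + 702) = 0.09394.
So the output falls by 9.39 %.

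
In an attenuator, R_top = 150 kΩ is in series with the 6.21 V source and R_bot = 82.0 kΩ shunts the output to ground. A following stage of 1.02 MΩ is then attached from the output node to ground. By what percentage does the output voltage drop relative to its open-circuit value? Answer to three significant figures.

The divider's output (Thévenin) resistance is R_top‖R_bot = 53.02 kΩ.
Fractional drop under load = R_th/(R_th + R_L) = 53.02 / (53.02 + 1020) = 0.04941.
So the output falls by 4.94 %.

4.94 %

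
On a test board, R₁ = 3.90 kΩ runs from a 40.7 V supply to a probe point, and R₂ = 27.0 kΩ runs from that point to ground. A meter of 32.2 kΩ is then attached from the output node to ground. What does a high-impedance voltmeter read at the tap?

The load sits in parallel with R₂: R₂‖R_L = (27.0 × 32.2) / (27.0 + 32.2) = 14.69 kΩ.
V_out = 40.7 × 14.69 / (3.90 + 14.69) = 40.7 × 14.69/18.59 = 32.2 V.

V_out ≈ 32.2 V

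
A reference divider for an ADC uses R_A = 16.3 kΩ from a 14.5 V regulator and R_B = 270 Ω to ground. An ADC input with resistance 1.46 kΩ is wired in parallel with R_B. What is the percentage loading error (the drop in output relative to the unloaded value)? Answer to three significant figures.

The divider's output (Thévenin) resistance is R_A‖R_B = 265.6 Ω.
Fractional drop under load = R_th/(R_th + R_L) = 265.6 / (265.6 + 1460) = 0.1539.
So the output falls by 15.4 %.

15.4 %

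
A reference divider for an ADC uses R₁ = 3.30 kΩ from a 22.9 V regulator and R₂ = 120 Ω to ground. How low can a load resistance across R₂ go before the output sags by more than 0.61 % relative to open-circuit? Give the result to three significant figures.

R_L(min) ≈ 18.9 kΩ

Output resistance R_th = R₁‖R₂ = (3300 × 120)/3420 = 115.8 Ω.
The fractional drop is R_th/(R_th + R_L); requiring this ≤ 0.00610 gives R_L ≥ R_th(1/0.00610 − 1) = 115.8 × 162.9 = 18.9 kΩ.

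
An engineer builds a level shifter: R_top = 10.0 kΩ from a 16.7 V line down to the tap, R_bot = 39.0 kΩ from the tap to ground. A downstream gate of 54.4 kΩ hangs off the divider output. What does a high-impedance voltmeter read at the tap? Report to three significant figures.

The load sits in parallel with R_bot: R_bot‖R_L = (39.0 × 54.4) / (39.0 + 54.4) = 22.72 kΩ.
V_out = 16.7 × 22.72 / (10.0 + 22.72) = 16.7 × 22.72/32.72 = 11.6 V.

V_out ≈ 11.6 V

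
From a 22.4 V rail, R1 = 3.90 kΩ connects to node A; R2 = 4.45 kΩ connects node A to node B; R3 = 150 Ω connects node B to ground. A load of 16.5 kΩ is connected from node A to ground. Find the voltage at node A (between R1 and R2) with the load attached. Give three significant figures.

V ≈ 10.7 V

Below node A the series string R2+R3 = 4600 Ω sits in parallel with the 16500 Ω load: 3597 Ω.
V_A = 22.4 × 3597/(3900 + 3597) = 10.7 V.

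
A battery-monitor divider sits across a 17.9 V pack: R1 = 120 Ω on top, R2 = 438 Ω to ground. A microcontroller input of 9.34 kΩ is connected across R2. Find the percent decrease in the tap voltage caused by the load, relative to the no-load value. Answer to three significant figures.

0.998 %

The divider's output (Thévenin) resistance is R1‖R2 = 94.19 Ω.
Fractional drop under load = R_th/(R_th + R_L) = 94.19 / (94.19 + 9340) = 0.009984.
So the output falls by 0.998 %.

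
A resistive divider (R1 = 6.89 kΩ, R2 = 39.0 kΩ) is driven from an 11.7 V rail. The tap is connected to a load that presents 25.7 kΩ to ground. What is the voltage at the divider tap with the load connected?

The load sits in parallel with R2: R2‖R_L = (39.0 × 25.7) / (39.0 + 25.7) = 15.49 kΩ.
V_out = 11.7 × 15.49 / (6.89 + 15.49) = 11.7 × 15.49/22.38 = 8.10 V.

V_out ≈ 8.10 V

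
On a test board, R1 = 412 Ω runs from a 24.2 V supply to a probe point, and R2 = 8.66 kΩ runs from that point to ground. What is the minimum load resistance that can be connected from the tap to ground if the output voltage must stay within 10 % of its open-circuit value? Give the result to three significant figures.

Output resistance R_th = R1‖R2 = (412 × 8660)/9072 = 393.3 Ω.
The fractional drop is R_th/(R_th + R_L); requiring this ≤ 0.100 gives R_L ≥ R_th(1/0.100 − 1) = 393.3 × 9.000 = 3.54 kΩ.

R_L(min) ≈ 3.54 kΩ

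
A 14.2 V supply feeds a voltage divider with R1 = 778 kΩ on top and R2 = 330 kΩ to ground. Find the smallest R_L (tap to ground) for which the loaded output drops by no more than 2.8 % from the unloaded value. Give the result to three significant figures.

R_L(min) ≈ 8.04 MΩ

Output resistance R_th = R1‖R2 = (778 × 330)/1108 = 231.7 kΩ.
The fractional drop is R_th/(R_th + R_L); requiring this ≤ 0.0280 gives R_L ≥ R_th(1/0.0280 − 1) = 231.7 × 34.71 = 8.04 MΩ.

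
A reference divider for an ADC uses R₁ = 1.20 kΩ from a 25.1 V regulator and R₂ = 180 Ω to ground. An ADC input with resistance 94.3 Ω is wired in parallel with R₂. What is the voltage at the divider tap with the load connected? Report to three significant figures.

The load sits in parallel with R₂: R₂‖R_L = (180 × 94.3) / (180 + 94.3) = 61.88 Ω.
V_out = 25.1 × 61.88 / (1200 + 61.88) = 25.1 × 61.88/1262 = 1.23 V.

V_out ≈ 1.23 V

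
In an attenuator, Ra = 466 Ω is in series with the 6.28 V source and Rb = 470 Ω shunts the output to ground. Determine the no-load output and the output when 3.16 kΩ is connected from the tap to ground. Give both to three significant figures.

Unloaded: 3.15 V; loaded: 2.94 V

Open-circuit: V = 6.28 × 470/(466 + 470) = 3.15 V.
With the load, Rb becomes Rb‖R_L = 409.1 Ω, so V = 6.28 × 409.1/875.1 = 2.94 V.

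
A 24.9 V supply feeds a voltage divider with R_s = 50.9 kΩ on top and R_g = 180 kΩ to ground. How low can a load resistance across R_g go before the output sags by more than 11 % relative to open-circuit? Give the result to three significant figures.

Output resistance R_th = R_s‖R_g = (50.9 × 180)/230.9 = 39.68 kΩ.
The fractional drop is R_th/(R_th + R_L); requiring this ≤ 0.110 gives R_L ≥ R_th(1/0.110 − 1) = 39.68 × 8.091 = 321 kΩ.

R_L(min) ≈ 321 kΩ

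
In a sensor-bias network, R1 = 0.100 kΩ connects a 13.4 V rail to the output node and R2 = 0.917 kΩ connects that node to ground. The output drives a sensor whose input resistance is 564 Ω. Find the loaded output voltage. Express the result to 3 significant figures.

The load sits in parallel with R2: R2‖R_L = (917 × 564) / (917 + 564) = 349.2 Ω.
V_out = 13.4 × 349.2 / (100 + 349.2) = 13.4 × 349.2/449.2 = 10.4 V.
(Unloaded it would have been 12.1 V.)

V_out ≈ 10.4 V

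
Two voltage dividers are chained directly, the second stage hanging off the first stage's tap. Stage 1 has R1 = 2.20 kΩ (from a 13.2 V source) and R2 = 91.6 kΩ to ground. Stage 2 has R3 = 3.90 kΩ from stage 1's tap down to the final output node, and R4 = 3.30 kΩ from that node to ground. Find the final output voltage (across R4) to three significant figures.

V_out ≈ 4.55 V

Stage 2 presents R3+R4 = 7.200 kΩ as a load on stage 1's tap.
Stage 1's lower leg becomes R2‖(R3+R4) = 6.675 kΩ, so V_mid = 13.2 × 6.675/8.875 = 9.928 V.
Stage 2 is itself unloaded: V_out = V_mid × R4/(R3+R4) = 9.928 × 3.30/7.200 = 4.55 V.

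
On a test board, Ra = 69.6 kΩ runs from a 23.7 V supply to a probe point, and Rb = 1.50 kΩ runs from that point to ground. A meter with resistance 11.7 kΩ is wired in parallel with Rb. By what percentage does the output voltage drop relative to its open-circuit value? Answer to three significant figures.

11.2 %

Unloaded V = 23.7 × 1.50/71.10 = 0.50000 V.
Loaded: Rb‖R_L = 1.330 kΩ, giving V = 23.7 × 1.330/70.93 = 0.44425 V.
Drop = (0.50000 − 0.44425) / 0.50000 = 11.2 %.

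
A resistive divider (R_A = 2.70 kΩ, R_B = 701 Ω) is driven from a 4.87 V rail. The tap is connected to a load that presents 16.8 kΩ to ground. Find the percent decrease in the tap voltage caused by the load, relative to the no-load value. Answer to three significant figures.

3.21 %

The divider's output (Thévenin) resistance is R_A‖R_B = 556.5 Ω.
Fractional drop under load = R_th/(R_th + R_L) = 556.5 / (556.5 + 16800) = 0.03206.
So the output falls by 3.21 %.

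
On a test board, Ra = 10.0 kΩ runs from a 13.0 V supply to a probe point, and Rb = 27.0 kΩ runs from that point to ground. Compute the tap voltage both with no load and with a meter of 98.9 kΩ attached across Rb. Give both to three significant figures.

Open-circuit: V = 13.0 × 27.0/(10.0 + 27.0) = 9.49 V.
With the load, Rb becomes Rb‖R_L = 21.21 kΩ, so V = 13.0 × 21.21/31.21 = 8.83 V.

Unloaded: 9.49 V; loaded: 8.83 V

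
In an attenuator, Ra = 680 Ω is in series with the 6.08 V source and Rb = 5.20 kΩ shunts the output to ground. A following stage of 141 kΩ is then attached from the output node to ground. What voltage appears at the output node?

The load sits in parallel with Rb: Rb‖R_L = (5200 × 141000) / (5200 + 141000) = 5015 Ω.
V_out = 6.08 × 5015 / (680 + 5015) = 6.08 × 5015/5695 = 5.35 V.
(Unloaded it would have been 5.38 V.)

V_out ≈ 5.35 V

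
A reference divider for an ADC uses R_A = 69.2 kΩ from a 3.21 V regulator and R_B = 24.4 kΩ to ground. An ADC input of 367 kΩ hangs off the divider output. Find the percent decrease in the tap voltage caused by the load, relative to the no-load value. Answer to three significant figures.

The divider's output (Thévenin) resistance is R_A‖R_B = 18.04 kΩ.
Fractional drop under load = R_th/(R_th + R_L) = 18.04 / (18.04 + 367) = 0.04685.
So the output falls by 4.69 %.

4.69 %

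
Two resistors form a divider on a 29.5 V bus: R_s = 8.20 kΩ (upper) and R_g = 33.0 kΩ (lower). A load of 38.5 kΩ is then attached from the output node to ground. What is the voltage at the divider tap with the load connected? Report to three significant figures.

V_out ≈ 20.2 V

The load sits in parallel with R_g: R_g‖R_L = (33.0 × 38.5) / (33.0 + 38.5) = 17.77 kΩ.
V_out = 29.5 × 17.77 / (8.20 + 17.77) = 29.5 × 17.77/25.97 = 20.2 V.
(Unloaded it would have been 23.6 V.)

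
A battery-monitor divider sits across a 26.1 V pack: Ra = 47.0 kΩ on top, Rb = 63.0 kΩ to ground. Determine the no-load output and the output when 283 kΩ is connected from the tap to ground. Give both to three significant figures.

Open-circuit: V = 26.1 × 63.0/(47.0 + 63.0) = 14.9 V.
With the load, Rb becomes Rb‖R_L = 51.53 kΩ, so V = 26.1 × 51.53/98.53 = 13.6 V.

Unloaded: 14.9 V; loaded: 13.6 V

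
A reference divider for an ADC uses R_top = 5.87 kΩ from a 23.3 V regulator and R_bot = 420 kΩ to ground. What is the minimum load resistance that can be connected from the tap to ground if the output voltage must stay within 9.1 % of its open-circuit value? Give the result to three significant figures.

Output resistance R_th = R_top‖R_bot = (5.87 × 420)/425.9 = 5.789 kΩ.
The fractional drop is R_th/(R_th + R_L); requiring this ≤ 0.0910 gives R_L ≥ R_th(1/0.0910 − 1) = 5.789 × 9.989 = 57.8 kΩ.

R_L(min) ≈ 57.8 kΩ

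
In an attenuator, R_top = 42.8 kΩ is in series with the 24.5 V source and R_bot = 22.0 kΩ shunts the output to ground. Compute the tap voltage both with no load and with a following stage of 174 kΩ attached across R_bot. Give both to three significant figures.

Unloaded: 8.32 V; loaded: 7.68 V

Open-circuit: V = 24.5 × 22.0/(42.8 + 22.0) = 8.32 V.
With the load, R_bot becomes R_bot‖R_L = 19.53 kΩ, so V = 24.5 × 19.53/62.33 = 7.68 V.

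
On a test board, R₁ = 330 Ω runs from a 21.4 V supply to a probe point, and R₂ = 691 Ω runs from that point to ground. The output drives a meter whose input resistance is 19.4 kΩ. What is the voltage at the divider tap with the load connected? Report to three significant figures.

The load sits in parallel with R₂: R₂‖R_L = (691 × 19400) / (691 + 19400) = 667.2 Ω.
V_out = 21.4 × 667.2 / (330 + 667.2) = 21.4 × 667.2/997.2 = 14.3 V.

V_out ≈ 14.3 V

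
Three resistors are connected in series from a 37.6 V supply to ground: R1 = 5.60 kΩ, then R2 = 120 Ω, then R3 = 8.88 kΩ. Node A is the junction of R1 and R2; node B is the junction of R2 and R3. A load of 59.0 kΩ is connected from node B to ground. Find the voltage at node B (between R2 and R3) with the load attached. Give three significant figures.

V ≈ 21.6 V

At node B, R3 is in parallel with the load: R3‖R_L = 7718 Ω.
Below node A the resistance is R2 + (R3‖R_L) = 7838 Ω, so V_A = 37.6 × 7838/13440 = 21.93 V.
Then V_B = V_A × (R3‖R_L)/(R2 + R3‖R_L) = 21.93 × 7718/7838 = 21.6 V.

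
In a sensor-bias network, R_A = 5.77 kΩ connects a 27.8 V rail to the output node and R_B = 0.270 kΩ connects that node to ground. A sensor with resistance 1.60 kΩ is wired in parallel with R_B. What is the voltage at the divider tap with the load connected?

The load sits in parallel with R_B: R_B‖R_L = (270 × 1600) / (270 + 1600) = 231.0 Ω.
V_out = 27.8 × 231.0 / (5770 + 231.0) = 27.8 × 231.0/6001 = 1.07 V.

V_out ≈ 1.07 V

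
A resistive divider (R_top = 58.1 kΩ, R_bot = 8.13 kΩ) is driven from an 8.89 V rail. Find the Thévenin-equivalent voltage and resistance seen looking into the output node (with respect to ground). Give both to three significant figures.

V_th = 1.09 V, R_th = 7.13 kΩ

V_th is the open-circuit tap voltage: 8.89 × 8.13/(58.1 + 8.13) = 1.09 V.
With the supply zeroed, R_top and R_bot appear in parallel from the tap: R_th = R_top‖R_bot = (58.1 × 8.13)/66.23 = 7.13 kΩ.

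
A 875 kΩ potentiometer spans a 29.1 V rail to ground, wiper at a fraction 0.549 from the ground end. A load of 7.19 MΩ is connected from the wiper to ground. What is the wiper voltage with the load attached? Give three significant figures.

V ≈ 15.5 V

The wiper splits the pot into (1−α)R = 394.6 kΩ above and αR = 480.4 kΩ below.
Lower section ‖ load = 450.3 kΩ.
V_wiper = 29.1 × 450.3/(394.6 + 450.3) = 15.5 V.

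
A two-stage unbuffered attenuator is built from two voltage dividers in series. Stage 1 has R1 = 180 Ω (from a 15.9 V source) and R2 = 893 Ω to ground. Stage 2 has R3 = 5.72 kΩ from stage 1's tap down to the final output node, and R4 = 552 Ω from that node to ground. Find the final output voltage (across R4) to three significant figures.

Stage 2 presents R3+R4 = 6272 Ω as a load on stage 1's tap.
Stage 1's lower leg becomes R2‖(R3+R4) = 781.7 Ω, so V_mid = 15.9 × 781.7/961.7 = 12.92 V.
Stage 2 is itself unloaded: V_out = V_mid × R4/(R3+R4) = 12.92 × 552/6272 = 1.14 V.

V_out ≈ 1.14 V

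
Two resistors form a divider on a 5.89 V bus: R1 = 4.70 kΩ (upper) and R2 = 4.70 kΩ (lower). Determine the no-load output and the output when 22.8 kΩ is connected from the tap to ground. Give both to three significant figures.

Unloaded: 2.94 V; loaded: 2.67 V

Open-circuit: V = 5.89 × 4.70/(4.70 + 4.70) = 2.94 V.
With the load, R2 becomes R2‖R_L = 3.897 kΩ, so V = 5.89 × 3.897/8.597 = 2.67 V.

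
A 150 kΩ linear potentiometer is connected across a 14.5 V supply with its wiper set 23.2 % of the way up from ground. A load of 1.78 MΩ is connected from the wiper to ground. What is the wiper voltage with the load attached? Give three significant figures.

The wiper splits the pot into (1−α)R = 115.2 kΩ above and αR = 34.80 kΩ below.
Lower section ‖ load = 34.13 kΩ.
V_wiper = 14.5 × 34.13/(115.2 + 34.13) = 3.31 V.

V ≈ 3.31 V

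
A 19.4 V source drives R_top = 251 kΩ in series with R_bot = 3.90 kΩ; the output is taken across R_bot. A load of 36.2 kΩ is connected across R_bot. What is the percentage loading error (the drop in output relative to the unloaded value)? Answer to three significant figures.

The divider's output (Thévenin) resistance is R_top‖R_bot = 3.840 kΩ.
Fractional drop under load = R_th/(R_th + R_L) = 3.840 / (3.840 + 36.2) = 0.09591.
So the output falls by 9.59 %.

9.59 %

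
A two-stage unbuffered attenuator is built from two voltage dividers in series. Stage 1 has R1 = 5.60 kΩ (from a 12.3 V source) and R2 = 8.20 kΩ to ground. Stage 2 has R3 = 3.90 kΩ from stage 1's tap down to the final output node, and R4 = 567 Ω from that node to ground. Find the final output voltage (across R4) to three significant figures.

V_out ≈ 0.532 V

Stage 2 presents R3+R4 = 4467 Ω as a load on stage 1's tap.
Stage 1's lower leg becomes R2‖(R3+R4) = 2892 Ω, so V_mid = 12.3 × 2892/8492 = 4.189 V.
Stage 2 is itself unloaded: V_out = V_mid × R4/(R3+R4) = 4.189 × 567/4467 = 0.532 V.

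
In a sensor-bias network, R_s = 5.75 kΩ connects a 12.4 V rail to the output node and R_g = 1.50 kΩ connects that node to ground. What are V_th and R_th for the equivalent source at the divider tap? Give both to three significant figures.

V_th = 2.57 V, R_th = 1.19 kΩ

V_th is the open-circuit tap voltage: 12.4 × 1.50/(5.75 + 1.50) = 2.57 V.
With the supply zeroed, R_s and R_g appear in parallel from the tap: R_th = R_s‖R_g = (5.75 × 1.50)/7.250 = 1.19 kΩ.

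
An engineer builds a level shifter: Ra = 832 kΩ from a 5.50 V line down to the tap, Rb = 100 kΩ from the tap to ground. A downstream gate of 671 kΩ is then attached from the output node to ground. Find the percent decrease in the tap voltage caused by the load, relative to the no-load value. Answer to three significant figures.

11.7 %

Unloaded V = 5.50 × 100/932.0 = 0.59013 V.
Loaded: Rb‖R_L = 87.03 kΩ, giving V = 5.50 × 87.03/919.0 = 0.52084 V.
Drop = (0.59013 − 0.52084) / 0.59013 = 11.7 %.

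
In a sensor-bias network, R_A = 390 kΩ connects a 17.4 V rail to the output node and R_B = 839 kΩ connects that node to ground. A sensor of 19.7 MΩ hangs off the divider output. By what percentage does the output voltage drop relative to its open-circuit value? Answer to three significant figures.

The divider's output (Thévenin) resistance is R_A‖R_B = 266.2 kΩ.
Fractional drop under load = R_th/(R_th + R_L) = 266.2 / (266.2 + 19700) = 0.01333.
So the output falls by 1.33 %.

1.33 %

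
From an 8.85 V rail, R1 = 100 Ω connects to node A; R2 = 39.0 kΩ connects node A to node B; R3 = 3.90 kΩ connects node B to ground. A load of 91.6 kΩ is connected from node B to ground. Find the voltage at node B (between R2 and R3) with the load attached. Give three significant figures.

V ≈ 0.773 V

At node B, R3 is in parallel with the load: R3‖R_L = 3741 Ω.
Below node A the resistance is R2 + (R3‖R_L) = 42740 Ω, so V_A = 8.85 × 42740/42840 = 8.829 V.
Then V_B = V_A × (R3‖R_L)/(R2 + R3‖R_L) = 8.829 × 3741/42740 = 0.773 V.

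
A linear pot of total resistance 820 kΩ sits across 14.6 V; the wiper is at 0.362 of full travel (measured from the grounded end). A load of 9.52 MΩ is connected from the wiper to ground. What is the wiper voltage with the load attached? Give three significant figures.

The wiper splits the pot into (1−α)R = 523.2 kΩ above and αR = 296.8 kΩ below.
Lower section ‖ load = 287.9 kΩ.
V_wiper = 14.6 × 287.9/(523.2 + 287.9) = 5.18 V.

V ≈ 5.18 V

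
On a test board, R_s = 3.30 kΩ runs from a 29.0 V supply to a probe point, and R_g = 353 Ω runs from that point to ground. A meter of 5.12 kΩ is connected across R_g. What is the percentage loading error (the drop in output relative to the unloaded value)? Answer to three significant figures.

The divider's output (Thévenin) resistance is R_s‖R_g = 318.9 Ω.
Fractional drop under load = R_th/(R_th + R_L) = 318.9 / (318.9 + 5120) = 0.05863.
So the output falls by 5.86 %.

5.86 %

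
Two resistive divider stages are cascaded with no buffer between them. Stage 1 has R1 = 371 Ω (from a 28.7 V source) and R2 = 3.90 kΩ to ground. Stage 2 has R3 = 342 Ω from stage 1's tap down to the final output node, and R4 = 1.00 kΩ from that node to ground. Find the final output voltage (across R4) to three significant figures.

Stage 2 presents R3+R4 = 1342 Ω as a load on stage 1's tap.
Stage 1's lower leg becomes R2‖(R3+R4) = 998.4 Ω, so V_mid = 28.7 × 998.4/1369 = 20.92 V.
Stage 2 is itself unloaded: V_out = V_mid × R4/(R3+R4) = 20.92 × 1000/1342 = 15.6 V.

V_out ≈ 15.6 V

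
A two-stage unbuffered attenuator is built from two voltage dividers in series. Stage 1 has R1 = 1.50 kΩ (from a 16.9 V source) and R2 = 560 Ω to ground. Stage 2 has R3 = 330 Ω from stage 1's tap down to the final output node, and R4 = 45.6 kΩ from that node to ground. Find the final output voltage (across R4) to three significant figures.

Stage 2 presents R3+R4 = 45930 Ω as a load on stage 1's tap.
Stage 1's lower leg becomes R2‖(R3+R4) = 553.3 Ω, so V_mid = 16.9 × 553.3/2053 = 4.554 V.
Stage 2 is itself unloaded: V_out = V_mid × R4/(R3+R4) = 4.554 × 45600/45930 = 4.52 V.

V_out ≈ 4.52 V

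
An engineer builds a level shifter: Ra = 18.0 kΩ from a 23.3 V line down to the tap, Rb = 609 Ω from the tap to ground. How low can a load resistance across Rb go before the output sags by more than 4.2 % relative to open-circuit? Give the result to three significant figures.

R_L(min) ≈ 13.4 kΩ

Output resistance R_th = Ra‖Rb = (18000 × 609)/18610 = 589.1 Ω.
The fractional drop is R_th/(R_th + R_L); requiring this ≤ 0.0420 gives R_L ≥ R_th(1/0.0420 − 1) = 589.1 × 22.81 = 13.4 kΩ.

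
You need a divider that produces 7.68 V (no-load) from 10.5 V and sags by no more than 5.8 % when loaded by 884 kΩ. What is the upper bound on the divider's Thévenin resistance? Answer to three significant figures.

R_th ≤ 54.4 kΩ

Loading drop = R_th/(R_th + R_L) ≤ 0.0580, so R_th ≤ R_L · ε/(1−ε) = 884 kΩ × 0.0580/0.9420 = 54.4 kΩ.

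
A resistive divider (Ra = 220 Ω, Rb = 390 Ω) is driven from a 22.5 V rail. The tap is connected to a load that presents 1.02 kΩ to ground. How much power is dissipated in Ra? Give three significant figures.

P ≈ 442 mW

Total resistance from the source is Ra + (Rb‖R_L) = 502.1 Ω, so I = 22.5/502.1 Ω = 44.81 mA.
P = I²·Ra = (44.81 mA)² × 220 Ω = 442 mW.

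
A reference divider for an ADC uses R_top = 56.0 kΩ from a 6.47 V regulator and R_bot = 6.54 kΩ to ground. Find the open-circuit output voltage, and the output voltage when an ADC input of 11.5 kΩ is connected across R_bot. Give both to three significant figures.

Open-circuit: V = 6.47 × 6.54/(56.0 + 6.54) = 0.677 V.
With the load, R_bot becomes R_bot‖R_L = 4.169 kΩ, so V = 6.47 × 4.169/60.17 = 0.448 V.

Unloaded: 0.677 V; loaded: 0.448 V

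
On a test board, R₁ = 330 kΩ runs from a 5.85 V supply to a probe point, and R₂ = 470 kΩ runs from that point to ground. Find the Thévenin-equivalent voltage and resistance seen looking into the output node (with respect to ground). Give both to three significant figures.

V_th is the open-circuit tap voltage: 5.85 × 470/(330 + 470) = 3.44 V.
With the supply zeroed, R₁ and R₂ appear in parallel from the tap: R_th = R₁‖R₂ = (330 × 470)/800.0 = 194 kΩ.

V_th = 3.44 V, R_th = 194 kΩ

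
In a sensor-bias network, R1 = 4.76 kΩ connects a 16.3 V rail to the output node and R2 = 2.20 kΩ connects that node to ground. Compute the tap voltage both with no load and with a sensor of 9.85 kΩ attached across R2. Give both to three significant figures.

Unloaded: 5.15 V; loaded: 4.47 V

Open-circuit: V = 16.3 × 2.20/(4.76 + 2.20) = 5.15 V.
With the load, R2 becomes R2‖R_L = 1.798 kΩ, so V = 16.3 × 1.798/6.558 = 4.47 V.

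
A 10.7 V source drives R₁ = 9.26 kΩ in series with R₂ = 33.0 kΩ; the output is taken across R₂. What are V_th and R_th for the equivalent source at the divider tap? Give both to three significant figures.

V_th is the open-circuit tap voltage: 10.7 × 33.0/(9.26 + 33.0) = 8.36 V.
With the supply zeroed, R₁ and R₂ appear in parallel from the tap: R_th = R₁‖R₂ = (9.26 × 33.0)/42.26 = 7.23 kΩ.

V_th = 8.36 V, R_th = 7.23 kΩ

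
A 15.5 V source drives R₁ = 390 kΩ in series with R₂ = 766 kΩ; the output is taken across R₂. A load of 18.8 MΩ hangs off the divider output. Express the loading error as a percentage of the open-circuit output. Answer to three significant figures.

1.36 %

The divider's output (Thévenin) resistance is R₁‖R₂ = 258.4 kΩ.
Fractional drop under load = R_th/(R_th + R_L) = 258.4 / (258.4 + 18800) = 0.01356.
So the output falls by 1.36 %.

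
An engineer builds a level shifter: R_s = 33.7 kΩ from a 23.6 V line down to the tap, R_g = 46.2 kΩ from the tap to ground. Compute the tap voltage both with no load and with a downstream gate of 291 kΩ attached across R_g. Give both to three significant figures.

Unloaded: 13.6 V; loaded: 12.8 V

Open-circuit: V = 23.6 × 46.2/(33.7 + 46.2) = 13.6 V.
With the load, R_g becomes R_g‖R_L = 39.87 kΩ, so V = 23.6 × 39.87/73.57 = 12.8 V.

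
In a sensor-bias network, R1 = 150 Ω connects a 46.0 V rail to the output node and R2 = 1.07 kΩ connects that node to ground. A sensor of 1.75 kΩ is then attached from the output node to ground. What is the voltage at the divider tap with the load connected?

V_out ≈ 37.5 V

The load sits in parallel with R2: R2‖R_L = (1070 × 1750) / (1070 + 1750) = 664.0 Ω.
V_out = 46.0 × 664.0 / (150 + 664.0) = 46.0 × 664.0/814.0 = 37.5 V.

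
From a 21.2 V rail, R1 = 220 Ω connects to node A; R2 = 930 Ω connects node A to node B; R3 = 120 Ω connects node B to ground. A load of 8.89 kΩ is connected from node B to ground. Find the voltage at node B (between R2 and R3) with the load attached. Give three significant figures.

At node B, R3 is in parallel with the load: R3‖R_L = 118.4 Ω.
Below node A the resistance is R2 + (R3‖R_L) = 1048 Ω, so V_A = 21.2 × 1048/1268 = 17.52 V.
Then V_B = V_A × (R3‖R_L)/(R2 + R3‖R_L) = 17.52 × 118.4/1048 = 1.98 V.

V ≈ 1.98 V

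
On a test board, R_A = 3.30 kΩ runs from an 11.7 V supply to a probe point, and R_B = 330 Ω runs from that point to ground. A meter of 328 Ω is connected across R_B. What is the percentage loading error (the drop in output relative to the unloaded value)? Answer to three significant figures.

47.8 %

The divider's output (Thévenin) resistance is R_A‖R_B = 300.0 Ω.
Fractional drop under load = R_th/(R_th + R_L) = 300.0 / (300.0 + 328) = 0.4777.
So the output falls by 47.8 %.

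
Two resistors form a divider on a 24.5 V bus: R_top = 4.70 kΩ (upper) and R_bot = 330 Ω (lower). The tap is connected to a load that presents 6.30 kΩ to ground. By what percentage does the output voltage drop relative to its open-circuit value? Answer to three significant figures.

4.67 %

The divider's output (Thévenin) resistance is R_top‖R_bot = 308.3 Ω.
Fractional drop under load = R_th/(R_th + R_L) = 308.3 / (308.3 + 6300) = 0.04666.
So the output falls by 4.67 %.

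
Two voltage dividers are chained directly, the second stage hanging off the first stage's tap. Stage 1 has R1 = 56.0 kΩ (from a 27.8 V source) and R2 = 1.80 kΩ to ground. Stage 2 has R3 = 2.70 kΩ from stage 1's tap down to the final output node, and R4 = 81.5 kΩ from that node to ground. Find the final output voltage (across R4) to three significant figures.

V_out ≈ 0.821 V

Stage 2 presents R3+R4 = 84.20 kΩ as a load on stage 1's tap.
Stage 1's lower leg becomes R2‖(R3+R4) = 1.762 kΩ, so V_mid = 27.8 × 1.762/57.76 = 0.8482 V.
Stage 2 is itself unloaded: V_out = V_mid × R4/(R3+R4) = 0.8482 × 81.5/84.20 = 0.821 V.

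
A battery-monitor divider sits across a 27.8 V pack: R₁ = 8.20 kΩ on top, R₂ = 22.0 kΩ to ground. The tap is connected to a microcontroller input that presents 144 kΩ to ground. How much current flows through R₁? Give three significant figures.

I ≈ 1.02 mA

R₂‖R_L = 19.08 kΩ, so the source sees R₁ + R₂‖R_L = 27.28 kΩ.
I = 27.8 V / 27.28 kΩ = 1.02 mA.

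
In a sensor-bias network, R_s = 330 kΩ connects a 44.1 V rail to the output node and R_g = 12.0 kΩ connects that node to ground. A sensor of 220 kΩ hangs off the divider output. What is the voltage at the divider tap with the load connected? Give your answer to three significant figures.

The load sits in parallel with R_g: R_g‖R_L = (12.0 × 220) / (12.0 + 220) = 11.38 kΩ.
V_out = 44.1 × 11.38 / (330 + 11.38) = 44.1 × 11.38/341.4 = 1.47 V.

V_out ≈ 1.47 V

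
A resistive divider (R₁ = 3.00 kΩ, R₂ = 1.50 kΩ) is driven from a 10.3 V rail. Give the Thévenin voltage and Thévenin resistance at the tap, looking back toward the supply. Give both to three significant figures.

V_th is the open-circuit tap voltage: 10.3 × 1.50/(3.00 + 1.50) = 3.43 V.
With the supply zeroed, R₁ and R₂ appear in parallel from the tap: R_th = R₁‖R₂ = (3.00 × 1.50)/4.500 = 1.00 kΩ.

V_th = 3.43 V, R_th = 1.00 kΩ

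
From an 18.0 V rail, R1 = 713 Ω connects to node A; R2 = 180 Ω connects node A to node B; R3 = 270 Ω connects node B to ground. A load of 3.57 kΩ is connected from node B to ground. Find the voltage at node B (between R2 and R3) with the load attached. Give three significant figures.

At node B, R3 is in parallel with the load: R3‖R_L = 251.0 Ω.
Below node A the resistance is R2 + (R3‖R_L) = 431.0 Ω, so V_A = 18.0 × 431.0/1144 = 6.782 V.
Then V_B = V_A × (R3‖R_L)/(R2 + R3‖R_L) = 6.782 × 251.0/431.0 = 3.95 V.

V ≈ 3.95 V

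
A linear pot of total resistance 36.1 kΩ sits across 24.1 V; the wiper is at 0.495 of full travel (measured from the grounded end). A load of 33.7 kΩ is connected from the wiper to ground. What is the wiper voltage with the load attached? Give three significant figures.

The wiper splits the pot into (1−α)R = 18.23 kΩ above and αR = 17.87 kΩ below.
Lower section ‖ load = 11.68 kΩ.
V_wiper = 24.1 × 11.68/(18.23 + 11.68) = 9.41 V.

V ≈ 9.41 V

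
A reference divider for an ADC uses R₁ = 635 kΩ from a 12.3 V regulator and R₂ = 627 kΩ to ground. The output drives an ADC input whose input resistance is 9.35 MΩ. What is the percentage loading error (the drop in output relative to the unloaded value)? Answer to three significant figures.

3.26 %

The divider's output (Thévenin) resistance is R₁‖R₂ = 315.5 kΩ.
Fractional drop under load = R_th/(R_th + R_L) = 315.5 / (315.5 + 9350) = 0.03264.
So the output falls by 3.26 %.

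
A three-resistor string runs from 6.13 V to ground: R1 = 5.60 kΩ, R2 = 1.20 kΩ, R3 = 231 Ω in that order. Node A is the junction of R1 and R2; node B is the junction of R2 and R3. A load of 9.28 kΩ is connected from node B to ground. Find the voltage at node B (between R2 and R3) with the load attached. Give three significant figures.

At node B, R3 is in parallel with the load: R3‖R_L = 225.4 Ω.
Below node A the resistance is R2 + (R3‖R_L) = 1425 Ω, so V_A = 6.13 × 1425/7025 = 1.244 V.
Then V_B = V_A × (R3‖R_L)/(R2 + R3‖R_L) = 1.244 × 225.4/1425 = 0.197 V.

V ≈ 0.197 V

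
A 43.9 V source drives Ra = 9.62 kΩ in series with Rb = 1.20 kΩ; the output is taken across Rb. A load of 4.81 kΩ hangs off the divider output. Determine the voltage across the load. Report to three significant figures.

V_out ≈ 3.98 V

The load sits in parallel with Rb: Rb‖R_L = (1.20 × 4.81) / (1.20 + 4.81) = 0.9604 kΩ.
V_out = 43.9 × 0.9604 / (9.62 + 0.9604) = 43.9 × 0.9604/10.58 = 3.98 V.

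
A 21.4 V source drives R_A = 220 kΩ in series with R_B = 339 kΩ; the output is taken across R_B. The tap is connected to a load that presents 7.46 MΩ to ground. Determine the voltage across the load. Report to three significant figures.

V_out ≈ 12.7 V

The load sits in parallel with R_B: R_B‖R_L = (339 × 7460) / (339 + 7460) = 324.3 kΩ.
V_out = 21.4 × 324.3 / (220 + 324.3) = 21.4 × 324.3/544.3 = 12.7 V.
(Unloaded it would have been 13.0 V.)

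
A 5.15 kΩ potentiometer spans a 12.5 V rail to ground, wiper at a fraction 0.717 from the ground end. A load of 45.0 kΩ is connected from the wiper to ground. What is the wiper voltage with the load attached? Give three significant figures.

V ≈ 8.76 V

The wiper splits the pot into (1−α)R = 1.457 kΩ above and αR = 3.693 kΩ below.
Lower section ‖ load = 3.413 kΩ.
V_wiper = 12.5 × 3.413/(1.457 + 3.413) = 8.76 V.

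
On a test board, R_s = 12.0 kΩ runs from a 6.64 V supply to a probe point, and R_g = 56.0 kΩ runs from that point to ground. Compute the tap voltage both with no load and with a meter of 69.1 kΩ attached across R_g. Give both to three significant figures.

Unloaded: 5.47 V; loaded: 4.78 V

Open-circuit: V = 6.64 × 56.0/(12.0 + 56.0) = 5.47 V.
With the load, R_g becomes R_g‖R_L = 30.93 kΩ, so V = 6.64 × 30.93/42.93 = 4.78 V.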